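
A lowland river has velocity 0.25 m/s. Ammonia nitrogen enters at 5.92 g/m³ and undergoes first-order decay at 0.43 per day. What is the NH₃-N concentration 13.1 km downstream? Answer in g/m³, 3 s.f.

4.56 g/m³

Travel time t = 13.1 km / 0.25 m/s = 1.31e+04/0.25 = 5.24e+04 s = 0.6065 d.
First-order decay: C = 5.92·exp(−0.43·0.6065) = 5.92·0.7704 = 4.561 g/m³.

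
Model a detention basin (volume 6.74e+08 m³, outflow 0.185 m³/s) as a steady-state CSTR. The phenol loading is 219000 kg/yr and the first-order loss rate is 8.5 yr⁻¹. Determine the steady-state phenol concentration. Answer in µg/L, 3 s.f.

38.2 µg/L

Outflow Q = 0.185 m³/s × 3.156e+07 s/yr = 5.838e+06 m³/yr.
Steady-state CSTR mass balance: W = Q·C + k·V·C, so C = W/(Q + kV).
Q + kV = 5.838e+06 + 8.5·6.74e+08 = 5.735e+09 m³/yr.
C = 219000/5.735e+09 = 3.819e-05 kg/m³ = 0.03819 mg/L = 38.19 µg/L.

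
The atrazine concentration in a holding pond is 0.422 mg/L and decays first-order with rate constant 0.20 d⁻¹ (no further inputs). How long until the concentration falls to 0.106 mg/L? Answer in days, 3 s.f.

t = ln(C₀/C)/k = ln(0.422/0.106)/0.20 = 1.382/0.20 = 6.908 d.

6.91 d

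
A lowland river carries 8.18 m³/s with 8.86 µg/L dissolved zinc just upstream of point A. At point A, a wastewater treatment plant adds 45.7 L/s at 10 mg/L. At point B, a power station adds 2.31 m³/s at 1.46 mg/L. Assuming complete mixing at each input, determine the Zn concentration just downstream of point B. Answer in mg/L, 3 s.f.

8.86 µg/L = 0.00886 mg/L.
45.7 L/s = 0.0457 m³/s.
After input A: C = (8.18·0.00886 + 0.0457·10) / 8.226 = 0.06437 mg/L.
After input B: C = (8.226·0.06437 + 2.31·1.46) / 10.54 = 0.3704 mg/L.

0.370 mg/L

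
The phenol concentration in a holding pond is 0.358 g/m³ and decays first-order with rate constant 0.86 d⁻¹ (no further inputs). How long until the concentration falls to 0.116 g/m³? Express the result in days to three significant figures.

t = ln(C₀/C)/k = ln(0.358/0.116)/0.86 = 1.127/0.86 = 1.31 d.

1.31 d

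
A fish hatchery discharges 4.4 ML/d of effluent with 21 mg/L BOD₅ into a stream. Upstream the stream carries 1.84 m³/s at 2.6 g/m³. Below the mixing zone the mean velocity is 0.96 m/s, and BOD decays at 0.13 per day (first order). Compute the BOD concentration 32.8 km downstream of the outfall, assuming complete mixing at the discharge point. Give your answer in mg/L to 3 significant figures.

4.4 ML/d = 0.05093 m³/s.
After complete mixing, C₀ = (0.05093·21 + 1.84·2.6) / 1.891 = 3.096 mg/L.
Travel time t = 3.28e+04 m / 0.96 m/s = 3.417e+04 s = 0.3954 d.
C = 3.096·exp(−0.13·0.3954) = 3.096·0.9499 = 2.94 mg/L.

2.94 mg/L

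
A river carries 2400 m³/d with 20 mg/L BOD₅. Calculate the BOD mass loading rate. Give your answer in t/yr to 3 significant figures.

2400 m³/d = 0.02778 m³/s.
Mass flux = Q·C = 0.02778 m³/s × 20 g/m³ = 0.5556 g/s.
= 0.5556 g/s × 31.56 = 17.53 t/yr.

17.5 t/yr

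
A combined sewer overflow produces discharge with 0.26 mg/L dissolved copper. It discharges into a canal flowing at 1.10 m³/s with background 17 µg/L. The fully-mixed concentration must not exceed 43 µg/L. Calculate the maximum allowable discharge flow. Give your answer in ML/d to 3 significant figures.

11.4 ML/d

17 µg/L = 0.017 mg/L.
43 µg/L = 0.043 mg/L.
Mass balance at complete mixing: C_std·(Q_w + Q_r) = Q_w·C_e + Q_r·C_b.
Rearranging, Q_w = Q_r·(C_std − C_b)/(C_e − C_std) = 1.10·(0.043 − 0.017) / (0.26 − 0.043) = 0.1318 m³/s.
= 11.39 ML/d.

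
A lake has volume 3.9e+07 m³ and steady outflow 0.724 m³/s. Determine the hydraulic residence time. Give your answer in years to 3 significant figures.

Q = 0.724 m³/s × 3.156e+07 s/yr = 2.285e+07 m³/yr.
Hydraulic residence time τ = V/Q = 3.9e+07/2.285e+07 = 1.707 yr.

1.71 yr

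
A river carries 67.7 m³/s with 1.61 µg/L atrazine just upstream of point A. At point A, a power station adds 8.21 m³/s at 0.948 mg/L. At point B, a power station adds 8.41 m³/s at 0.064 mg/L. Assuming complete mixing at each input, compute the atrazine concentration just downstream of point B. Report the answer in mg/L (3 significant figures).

0.100 mg/L

1.61 µg/L = 0.00161 mg/L.
After input A: C = (67.7·0.00161 + 8.21·0.948) / 75.91 = 0.104 mg/L.
After input B: C = (75.91·0.104 + 8.41·0.064) / 84.32 = 0.09998 mg/L.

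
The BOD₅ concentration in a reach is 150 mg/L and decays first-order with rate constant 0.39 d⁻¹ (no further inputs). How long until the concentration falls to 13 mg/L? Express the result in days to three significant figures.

t = ln(C₀/C)/k = ln(150/13)/0.39 = 2.446/0.39 = 6.271 d.

6.27 d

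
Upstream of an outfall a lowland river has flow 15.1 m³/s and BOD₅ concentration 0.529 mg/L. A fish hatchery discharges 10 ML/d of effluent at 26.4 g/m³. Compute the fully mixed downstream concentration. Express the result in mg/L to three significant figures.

10 ML/d = 0.1157 m³/s.
Conservation of mass across the mixing zone: C = (0.1157·26.4 + 15.1·0.529) / (0.1157 + 15.1) = 11.04/15.22 = 0.7258 mg/L.

0.726 mg/L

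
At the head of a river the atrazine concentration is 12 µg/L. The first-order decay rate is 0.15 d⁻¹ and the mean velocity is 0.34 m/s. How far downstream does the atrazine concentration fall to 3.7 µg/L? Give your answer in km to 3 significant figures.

230 km

From C = C₀·e^(−kt), t = ln(C₀/C)/k = ln(12/3.7)/0.15 = 1.177/0.15 = 7.844 d.
Distance = v·t = 0.34 m/s × 6.777e+05 s = 2.304e+05 m = 230.4 km.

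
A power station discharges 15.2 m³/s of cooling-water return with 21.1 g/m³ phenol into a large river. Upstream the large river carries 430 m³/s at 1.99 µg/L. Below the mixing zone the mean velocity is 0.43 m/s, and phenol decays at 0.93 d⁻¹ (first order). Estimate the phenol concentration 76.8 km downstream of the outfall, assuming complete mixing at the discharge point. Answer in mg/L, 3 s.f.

0.106 mg/L

1.99 µg/L = 0.00199 mg/L.
After complete mixing, C₀ = (15.2·21.1 + 430·0.00199) / 445.2 = 0.7223 mg/L.
Travel time t = 7.68e+04 m / 0.43 m/s = 1.786e+05 s = 2.067 d.
C = 0.7223·exp(−0.93·2.067) = 0.7223·0.1462 = 0.1056 mg/L.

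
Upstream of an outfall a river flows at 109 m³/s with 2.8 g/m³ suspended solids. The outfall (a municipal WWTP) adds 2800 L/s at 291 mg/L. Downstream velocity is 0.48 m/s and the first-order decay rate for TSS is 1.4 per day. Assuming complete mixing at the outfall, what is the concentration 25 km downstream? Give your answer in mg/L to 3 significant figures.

2800 L/s = 2.8 m³/s.
After complete mixing, C₀ = (2.8·291 + 109·2.8) / 111.8 = 10.02 mg/L.
Travel time t = 2.5e+04 m / 0.48 m/s = 5.208e+04 s = 0.6028 d.
C = 10.02·exp(−1.4·0.6028) = 10.02·0.43 = 4.308 mg/L.

4.31 mg/L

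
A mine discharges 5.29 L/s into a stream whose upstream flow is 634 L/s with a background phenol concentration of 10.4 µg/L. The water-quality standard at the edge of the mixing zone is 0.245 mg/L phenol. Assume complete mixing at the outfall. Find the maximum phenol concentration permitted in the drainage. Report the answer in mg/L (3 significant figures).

5.29 L/s = 0.00529 m³/s.
634 L/s = 0.634 m³/s.
10.4 µg/L = 0.0104 mg/L.
Mass balance: 0.245·0.6393 = 0.00529·Cₑ + 0.634·0.0104.
Cₑ = (0.1566 − 0.006594) / 0.00529 = 28.36 mg/L.

28.4 mg/L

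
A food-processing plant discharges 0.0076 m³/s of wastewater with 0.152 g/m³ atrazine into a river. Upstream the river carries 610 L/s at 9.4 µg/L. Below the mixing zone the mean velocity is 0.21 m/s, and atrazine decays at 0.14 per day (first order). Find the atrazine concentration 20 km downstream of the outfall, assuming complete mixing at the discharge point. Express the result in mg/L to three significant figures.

0.00956 mg/L

610 L/s = 0.61 m³/s.
9.4 µg/L = 0.0094 mg/L.
After complete mixing, C₀ = (0.0076·0.152 + 0.61·0.0094) / 0.6176 = 0.01115 mg/L.
Travel time t = 2e+04 m / 0.21 m/s = 9.524e+04 s = 1.102 d.
C = 0.01115·exp(−0.14·1.102) = 0.01115·0.857 = 0.00956 mg/L.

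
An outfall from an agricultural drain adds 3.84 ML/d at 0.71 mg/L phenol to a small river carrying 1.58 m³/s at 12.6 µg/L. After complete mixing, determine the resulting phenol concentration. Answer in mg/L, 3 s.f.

3.84 ML/d = 0.04444 m³/s.
12.6 µg/L = 0.0126 mg/L.
Conservation of mass across the mixing zone: C = (0.04444·0.71 + 1.58·0.0126) / (0.04444 + 1.58) = 0.05146/1.624 = 0.03168 mg/L.

0.0317 mg/L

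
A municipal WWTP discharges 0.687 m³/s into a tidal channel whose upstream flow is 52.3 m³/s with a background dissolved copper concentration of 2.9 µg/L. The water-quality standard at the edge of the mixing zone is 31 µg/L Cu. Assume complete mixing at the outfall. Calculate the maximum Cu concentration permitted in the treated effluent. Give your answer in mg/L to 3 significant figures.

2.9 µg/L = 0.0029 mg/L.
31 µg/L = 0.031 mg/L.
Mass balance: 0.031·52.99 = 0.687·Cₑ + 52.3·0.0029.
Cₑ = (1.643 − 0.1517) / 0.687 = 2.17 mg/L.

2.17 mg/L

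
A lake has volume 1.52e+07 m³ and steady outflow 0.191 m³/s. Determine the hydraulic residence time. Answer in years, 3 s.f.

Q = 0.191 m³/s × 3.156e+07 s/yr = 6.028e+06 m³/yr.
Hydraulic residence time τ = V/Q = 1.52e+07/6.028e+06 = 2.522 yr.

2.52 yr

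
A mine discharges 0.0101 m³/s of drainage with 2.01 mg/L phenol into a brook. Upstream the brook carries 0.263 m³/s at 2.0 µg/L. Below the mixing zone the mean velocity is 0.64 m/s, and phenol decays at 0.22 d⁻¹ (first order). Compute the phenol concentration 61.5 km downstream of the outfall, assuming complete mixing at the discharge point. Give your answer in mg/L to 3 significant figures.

0.0597 mg/L

2.0 µg/L = 0.002 mg/L.
After complete mixing, C₀ = (0.0101·2.01 + 0.263·0.002) / 0.2731 = 0.07626 mg/L.
Travel time t = 6.15e+04 m / 0.64 m/s = 9.609e+04 s = 1.112 d.
C = 0.07626·exp(−0.22·1.112) = 0.07626·0.783 = 0.05971 mg/L.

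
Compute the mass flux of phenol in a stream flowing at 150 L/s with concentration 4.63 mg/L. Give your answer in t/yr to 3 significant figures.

21.9 t/yr

150 L/s = 0.15 m³/s.
Mass flux = Q·C = 0.15 m³/s × 4.63 g/m³ = 0.6945 g/s.
= 0.6945 g/s × 31.56 = 21.92 t/yr.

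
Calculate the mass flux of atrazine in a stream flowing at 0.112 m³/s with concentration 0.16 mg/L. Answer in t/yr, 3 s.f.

Mass flux = Q·C = 0.112 m³/s × 0.16 g/m³ = 0.01792 g/s.
= 0.01792 g/s × 31.56 = 0.5655 t/yr.

0.566 t/yr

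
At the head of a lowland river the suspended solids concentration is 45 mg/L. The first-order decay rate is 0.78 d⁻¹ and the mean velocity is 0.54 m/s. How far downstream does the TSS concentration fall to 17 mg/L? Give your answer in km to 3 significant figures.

58.2 km

From C = C₀·e^(−kt), t = ln(C₀/C)/k = ln(45/17)/0.78 = 0.9734/0.78 = 1.248 d.
Distance = v·t = 0.54 m/s × 1.078e+05 s = 5.823e+04 m = 58.23 km.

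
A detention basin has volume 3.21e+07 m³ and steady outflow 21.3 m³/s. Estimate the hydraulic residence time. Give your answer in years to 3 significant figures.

0.0478 yr

Q = 21.3 m³/s × 3.156e+07 s/yr = 6.722e+08 m³/yr.
Hydraulic residence time τ = V/Q = 3.21e+07/6.722e+08 = 0.04776 yr.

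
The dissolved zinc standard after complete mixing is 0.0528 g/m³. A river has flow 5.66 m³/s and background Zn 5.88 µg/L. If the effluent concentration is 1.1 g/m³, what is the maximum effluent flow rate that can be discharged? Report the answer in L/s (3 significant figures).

254 L/s

5.88 µg/L = 0.00588 mg/L.
Mass balance at complete mixing: C_std·(Q_w + Q_r) = Q_w·C_e + Q_r·C_b.
Rearranging, Q_w = Q_r·(C_std − C_b)/(C_e − C_std) = 5.66·(0.0528 − 0.00588) / (1.1 − 0.0528) = 0.2536 m³/s.
= 253.6 L/s.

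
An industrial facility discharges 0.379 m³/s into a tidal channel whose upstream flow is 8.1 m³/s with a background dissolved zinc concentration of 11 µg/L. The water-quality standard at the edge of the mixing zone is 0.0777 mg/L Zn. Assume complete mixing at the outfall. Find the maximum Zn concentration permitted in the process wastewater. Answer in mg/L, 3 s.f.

11 µg/L = 0.011 mg/L.
Mass balance: 0.0777·8.479 = 0.379·Cₑ + 8.1·0.011.
Cₑ = (0.6588 − 0.0891) / 0.379 = 1.503 mg/L.

1.50 mg/L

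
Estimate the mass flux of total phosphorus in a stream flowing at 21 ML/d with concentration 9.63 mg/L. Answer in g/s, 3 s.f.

21 ML/d = 0.2431 m³/s.
Mass flux = Q·C = 0.2431 m³/s × 9.63 g/m³ = 2.341 g/s.

2.34 g/s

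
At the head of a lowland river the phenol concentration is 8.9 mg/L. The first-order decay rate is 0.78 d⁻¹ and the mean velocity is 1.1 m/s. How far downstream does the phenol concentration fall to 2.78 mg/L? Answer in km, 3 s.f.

142 km

From C = C₀·e^(−kt), t = ln(C₀/C)/k = ln(8.9/2.78)/0.78 = 1.164/0.78 = 1.492 d.
Distance = v·t = 1.1 m/s × 1.289e+05 s = 1.418e+05 m = 141.8 km.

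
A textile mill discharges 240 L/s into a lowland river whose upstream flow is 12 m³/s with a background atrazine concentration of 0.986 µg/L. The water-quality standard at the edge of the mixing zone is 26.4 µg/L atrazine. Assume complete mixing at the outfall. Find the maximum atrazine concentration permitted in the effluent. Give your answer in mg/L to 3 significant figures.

1.30 mg/L

240 L/s = 0.24 m³/s.
0.986 µg/L = 0.000986 mg/L.
26.4 µg/L = 0.0264 mg/L.
Mass balance: 0.0264·12.24 = 0.24·Cₑ + 12·0.000986.
Cₑ = (0.3231 − 0.01183) / 0.24 = 1.297 mg/L.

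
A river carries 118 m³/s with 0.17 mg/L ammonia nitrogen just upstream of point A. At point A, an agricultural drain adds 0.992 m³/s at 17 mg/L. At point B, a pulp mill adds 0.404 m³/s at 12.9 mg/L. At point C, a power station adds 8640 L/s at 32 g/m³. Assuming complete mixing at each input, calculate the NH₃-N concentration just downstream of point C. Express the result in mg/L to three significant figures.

After input A: C = (118·0.17 + 0.992·17) / 119 = 0.3103 mg/L.
After input B: C = (119·0.3103 + 0.404·12.9) / 119.4 = 0.3529 mg/L.
8640 L/s = 8.64 m³/s.
After input C: C = (119.4·0.3529 + 8.64·32) / 128 = 2.488 mg/L.

2.49 mg/L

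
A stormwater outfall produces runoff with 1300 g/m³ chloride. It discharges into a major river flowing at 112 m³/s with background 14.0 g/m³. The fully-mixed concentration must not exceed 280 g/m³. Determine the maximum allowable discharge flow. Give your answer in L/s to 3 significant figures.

29200 L/s

Mass balance at complete mixing: C_std·(Q_w + Q_r) = Q_w·C_e + Q_r·C_b.
Rearranging, Q_w = Q_r·(C_std − C_b)/(C_e − C_std) = 112·(280 − 14) / (1300 − 280) = 29.21 m³/s.
= 2.921e+04 L/s.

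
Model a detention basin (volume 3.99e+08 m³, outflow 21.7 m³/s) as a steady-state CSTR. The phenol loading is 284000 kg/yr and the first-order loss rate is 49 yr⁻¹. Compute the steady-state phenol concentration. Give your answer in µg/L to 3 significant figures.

Outflow Q = 21.7 m³/s × 3.156e+07 s/yr = 6.848e+08 m³/yr.
Steady-state CSTR mass balance: W = Q·C + k·V·C, so C = W/(Q + kV).
Q + kV = 6.848e+08 + 49·3.99e+08 = 2.024e+10 m³/yr.
C = 284000/2.024e+10 = 1.403e-05 kg/m³ = 0.01403 mg/L = 14.03 µg/L.

14.0 µg/L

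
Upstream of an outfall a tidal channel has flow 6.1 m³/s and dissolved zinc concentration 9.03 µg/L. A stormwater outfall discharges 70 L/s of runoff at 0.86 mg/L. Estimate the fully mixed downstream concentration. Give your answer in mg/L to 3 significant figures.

0.0187 mg/L

70 L/s = 0.07 m³/s.
9.03 µg/L = 0.00903 mg/L.
By mass balance at complete mixing, C = (0.07·0.86 + 6.1·0.00903) / (0.07 + 6.1) = 0.1153/6.17 = 0.01868 mg/L.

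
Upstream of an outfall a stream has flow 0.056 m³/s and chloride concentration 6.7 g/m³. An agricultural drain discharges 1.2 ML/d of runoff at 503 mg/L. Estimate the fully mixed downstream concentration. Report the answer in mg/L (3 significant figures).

1.2 ML/d = 0.01389 m³/s.
By mass balance at complete mixing, C = (0.01389·503 + 0.056·6.7) / (0.01389 + 0.056) = 7.361/0.06989 = 105.3 mg/L.

105 mg/L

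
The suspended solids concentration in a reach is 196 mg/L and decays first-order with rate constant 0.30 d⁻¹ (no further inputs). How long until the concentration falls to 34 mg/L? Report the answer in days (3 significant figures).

t = ln(C₀/C)/k = ln(196/34)/0.30 = 1.752/0.30 = 5.839 d.

5.84 d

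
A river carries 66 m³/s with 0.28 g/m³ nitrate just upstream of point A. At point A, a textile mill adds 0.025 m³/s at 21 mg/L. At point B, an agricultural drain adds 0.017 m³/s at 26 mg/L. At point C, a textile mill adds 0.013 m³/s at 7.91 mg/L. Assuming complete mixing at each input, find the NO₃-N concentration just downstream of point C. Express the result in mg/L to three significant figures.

After input A: C = (66·0.28 + 0.025·21) / 66.03 = 0.2878 mg/L.
After input B: C = (66.03·0.2878 + 0.017·26) / 66.04 = 0.2945 mg/L.
After input C: C = (66.04·0.2945 + 0.013·7.91) / 66.06 = 0.296 mg/L.

0.296 mg/L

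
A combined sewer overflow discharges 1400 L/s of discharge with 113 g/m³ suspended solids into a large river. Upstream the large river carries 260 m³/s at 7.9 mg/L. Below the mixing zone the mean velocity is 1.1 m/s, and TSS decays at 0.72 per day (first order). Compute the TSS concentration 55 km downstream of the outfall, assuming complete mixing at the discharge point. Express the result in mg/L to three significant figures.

1400 L/s = 1.4 m³/s.
After complete mixing, C₀ = (1.4·113 + 260·7.9) / 261.4 = 8.463 mg/L.
Travel time t = 5.5e+04 m / 1.1 m/s = 5e+04 s = 0.5787 d.
C = 8.463·exp(−0.72·0.5787) = 8.463·0.6592 = 5.579 mg/L.

5.58 mg/L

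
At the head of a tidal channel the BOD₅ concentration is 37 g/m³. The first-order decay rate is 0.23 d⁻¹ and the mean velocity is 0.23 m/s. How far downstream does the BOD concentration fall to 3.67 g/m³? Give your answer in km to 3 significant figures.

From C = C₀·e^(−kt), t = ln(C₀/C)/k = ln(37/3.67)/0.23 = 2.311/0.23 = 10.05 d.
Distance = v·t = 0.23 m/s × 8.68e+05 s = 1.996e+05 m = 199.6 km.

200 km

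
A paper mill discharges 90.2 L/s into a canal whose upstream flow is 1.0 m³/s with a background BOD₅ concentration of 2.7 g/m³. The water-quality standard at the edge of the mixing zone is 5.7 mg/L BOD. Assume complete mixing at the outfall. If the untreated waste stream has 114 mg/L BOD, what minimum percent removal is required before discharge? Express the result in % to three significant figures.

90.2 L/s = 0.0902 m³/s.
Mass balance: 5.7·1.09 = 0.0902·Cₑ + 1·2.7.
Cₑ = (6.214 − 2.7) / 0.0902 = 38.96 mg/L.
Required removal = 1 − 38.96/114 = 65.83 %.

65.8 %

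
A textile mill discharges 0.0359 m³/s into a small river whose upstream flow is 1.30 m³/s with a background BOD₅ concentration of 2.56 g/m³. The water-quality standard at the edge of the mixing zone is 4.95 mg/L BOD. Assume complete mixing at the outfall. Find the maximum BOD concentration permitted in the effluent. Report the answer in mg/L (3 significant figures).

91.5 mg/L

Mass balance: 4.95·1.336 = 0.0359·Cₑ + 1.3·2.56.
Cₑ = (6.613 − 3.328) / 0.0359 = 91.5 mg/L.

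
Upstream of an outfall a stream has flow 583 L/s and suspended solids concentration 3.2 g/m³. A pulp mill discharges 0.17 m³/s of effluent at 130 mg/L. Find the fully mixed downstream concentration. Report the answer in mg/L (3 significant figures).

31.8 mg/L

583 L/s = 0.583 m³/s.
By mass balance at complete mixing, C = (0.17·130 + 0.583·3.2) / (0.17 + 0.583) = 23.97/0.753 = 31.83 mg/L.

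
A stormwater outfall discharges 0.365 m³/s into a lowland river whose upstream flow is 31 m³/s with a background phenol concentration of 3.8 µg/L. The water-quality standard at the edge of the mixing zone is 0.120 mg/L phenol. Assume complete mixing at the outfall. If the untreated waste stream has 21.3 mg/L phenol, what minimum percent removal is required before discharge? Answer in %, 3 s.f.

53.1 %

3.8 µg/L = 0.0038 mg/L.
Mass balance: 0.12·31.36 = 0.365·Cₑ + 31·0.0038.
Cₑ = (3.764 − 0.1178) / 0.365 = 9.989 mg/L.
Required removal = 1 − 9.989/21.3 = 53.1 %.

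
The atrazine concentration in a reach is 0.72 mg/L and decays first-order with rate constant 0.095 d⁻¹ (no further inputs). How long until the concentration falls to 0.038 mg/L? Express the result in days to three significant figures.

31.0 d

t = ln(C₀/C)/k = ln(0.72/0.038)/0.095 = 2.942/0.095 = 30.96 d.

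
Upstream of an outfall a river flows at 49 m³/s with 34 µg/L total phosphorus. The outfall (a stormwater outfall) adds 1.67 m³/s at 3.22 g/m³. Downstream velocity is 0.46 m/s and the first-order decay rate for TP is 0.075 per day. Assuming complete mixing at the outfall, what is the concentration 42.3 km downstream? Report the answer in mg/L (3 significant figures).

0.128 mg/L

34 µg/L = 0.034 mg/L.
After complete mixing, C₀ = (1.67·3.22 + 49·0.034) / 50.67 = 0.139 mg/L.
Travel time t = 4.23e+04 m / 0.46 m/s = 9.196e+04 s = 1.064 d.
C = 0.139·exp(−0.075·1.064) = 0.139·0.9233 = 0.1283 mg/L.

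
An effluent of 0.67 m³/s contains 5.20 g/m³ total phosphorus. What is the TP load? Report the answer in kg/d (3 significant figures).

Mass flux = Q·C = 0.67 m³/s × 5.2 g/m³ = 3.484 g/s.
= 3.484 g/s × 86.4 = 301 kg/d.

301 kg/d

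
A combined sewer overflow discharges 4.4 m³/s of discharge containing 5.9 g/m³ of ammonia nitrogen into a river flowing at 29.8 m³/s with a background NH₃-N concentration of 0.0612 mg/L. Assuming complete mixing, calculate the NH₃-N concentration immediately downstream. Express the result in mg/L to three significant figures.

0.812 mg/L

Conservation of mass across the mixing zone: C = (4.4·5.9 + 29.8·0.0612) / (4.4 + 29.8) = 27.78/34.2 = 0.8124 mg/L.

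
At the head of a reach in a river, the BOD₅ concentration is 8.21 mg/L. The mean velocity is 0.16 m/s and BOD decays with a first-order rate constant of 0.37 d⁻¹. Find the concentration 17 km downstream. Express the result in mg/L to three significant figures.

Travel time t = 17 km / 0.16 m/s = 1.7e+04/0.16 = 1.062e+05 s = 1.23 d.
First-order decay: C = 8.21·exp(−0.37·1.23) = 8.21·0.6344 = 5.209 mg/L.

5.21 mg/L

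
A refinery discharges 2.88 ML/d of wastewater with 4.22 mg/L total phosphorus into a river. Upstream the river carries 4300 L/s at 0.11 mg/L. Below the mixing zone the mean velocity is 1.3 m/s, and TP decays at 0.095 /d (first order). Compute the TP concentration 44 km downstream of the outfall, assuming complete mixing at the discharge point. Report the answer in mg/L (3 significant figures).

0.136 mg/L

2.88 ML/d = 0.03333 m³/s.
4300 L/s = 4.3 m³/s.
After complete mixing, C₀ = (0.03333·4.22 + 4.3·0.11) / 4.333 = 0.1416 mg/L.
Travel time t = 4.4e+04 m / 1.3 m/s = 3.385e+04 s = 0.3917 d.
C = 0.1416·exp(−0.095·0.3917) = 0.1416·0.9635 = 0.1364 mg/L.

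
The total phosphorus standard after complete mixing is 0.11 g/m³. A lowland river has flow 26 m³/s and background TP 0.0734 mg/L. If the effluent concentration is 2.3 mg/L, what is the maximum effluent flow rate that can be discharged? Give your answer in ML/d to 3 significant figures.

37.5 ML/d

Mass balance at complete mixing: C_std·(Q_w + Q_r) = Q_w·C_e + Q_r·C_b.
Rearranging, Q_w = Q_r·(C_std − C_b)/(C_e − C_std) = 26·(0.11 − 0.0734) / (2.3 − 0.11) = 0.4345 m³/s.
= 37.54 ML/d.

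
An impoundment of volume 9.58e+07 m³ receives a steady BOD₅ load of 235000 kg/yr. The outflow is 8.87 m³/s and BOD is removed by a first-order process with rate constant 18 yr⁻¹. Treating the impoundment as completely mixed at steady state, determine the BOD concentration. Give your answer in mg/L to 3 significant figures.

Outflow Q = 8.87 m³/s × 3.156e+07 s/yr = 2.799e+08 m³/yr.
Steady-state CSTR mass balance: W = Q·C + k·V·C, so C = W/(Q + kV).
Q + kV = 2.799e+08 + 18·9.58e+07 = 2.004e+09 m³/yr.
C = 235000/2.004e+09 = 0.0001172 kg/m³ = 0.1172 mg/L.

0.117 mg/L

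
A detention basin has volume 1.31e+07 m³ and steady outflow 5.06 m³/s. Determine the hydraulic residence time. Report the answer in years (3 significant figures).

0.0820 yr

Q = 5.06 m³/s × 3.156e+07 s/yr = 1.597e+08 m³/yr.
Hydraulic residence time τ = V/Q = 1.31e+07/1.597e+08 = 0.08204 yr.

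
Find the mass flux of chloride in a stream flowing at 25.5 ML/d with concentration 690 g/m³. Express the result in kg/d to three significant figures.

25.5 ML/d = 0.2951 m³/s.
Mass flux = Q·C = 0.2951 m³/s × 690 g/m³ = 203.6 g/s.
= 203.6 g/s × 86.4 = 1.76e+04 kg/d.

17600 kg/d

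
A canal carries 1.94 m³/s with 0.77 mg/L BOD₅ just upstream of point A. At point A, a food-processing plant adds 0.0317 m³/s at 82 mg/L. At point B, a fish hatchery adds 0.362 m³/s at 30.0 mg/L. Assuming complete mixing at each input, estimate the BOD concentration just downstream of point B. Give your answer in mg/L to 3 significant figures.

After input A: C = (1.94·0.77 + 0.0317·82) / 1.972 = 2.076 mg/L.
After input B: C = (1.972·2.076 + 0.362·30) / 2.334 = 6.408 mg/L.

6.41 mg/L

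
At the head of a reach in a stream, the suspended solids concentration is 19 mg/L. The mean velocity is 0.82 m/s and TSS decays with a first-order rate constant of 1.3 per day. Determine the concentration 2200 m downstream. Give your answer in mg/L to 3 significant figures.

Travel time t = 2200 m / 0.82 m/s = 2200/0.82 = 2683 s = 0.03105 d.
First-order decay: C = 19·exp(−1.3·0.03105) = 19·0.9604 = 18.25 mg/L.

18.2 mg/L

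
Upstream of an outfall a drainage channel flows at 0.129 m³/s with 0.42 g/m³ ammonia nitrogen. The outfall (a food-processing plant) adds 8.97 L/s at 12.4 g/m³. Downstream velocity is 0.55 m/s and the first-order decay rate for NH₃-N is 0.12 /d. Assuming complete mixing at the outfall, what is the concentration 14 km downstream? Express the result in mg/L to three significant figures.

8.97 L/s = 0.00897 m³/s.
After complete mixing, C₀ = (0.00897·12.4 + 0.129·0.42) / 0.138 = 1.199 mg/L.
Travel time t = 1.4e+04 m / 0.55 m/s = 2.545e+04 s = 0.2946 d.
C = 1.199·exp(−0.12·0.2946) = 1.199·0.9653 = 1.157 mg/L.

1.16 mg/L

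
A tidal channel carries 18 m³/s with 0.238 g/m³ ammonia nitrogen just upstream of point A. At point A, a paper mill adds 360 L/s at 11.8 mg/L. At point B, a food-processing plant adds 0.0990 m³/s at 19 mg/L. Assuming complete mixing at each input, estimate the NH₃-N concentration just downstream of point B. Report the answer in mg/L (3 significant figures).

360 L/s = 0.36 m³/s.
After input A: C = (18·0.238 + 0.36·11.8) / 18.36 = 0.4647 mg/L.
After input B: C = (18.36·0.4647 + 0.099·19) / 18.46 = 0.5641 mg/L.

0.564 mg/L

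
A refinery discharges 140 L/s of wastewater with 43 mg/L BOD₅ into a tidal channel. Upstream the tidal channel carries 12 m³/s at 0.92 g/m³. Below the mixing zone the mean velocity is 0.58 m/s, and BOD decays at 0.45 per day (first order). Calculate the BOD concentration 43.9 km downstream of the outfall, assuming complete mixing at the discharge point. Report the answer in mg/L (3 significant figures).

140 L/s = 0.14 m³/s.
After complete mixing, C₀ = (0.14·43 + 12·0.92) / 12.14 = 1.405 mg/L.
Travel time t = 4.39e+04 m / 0.58 m/s = 7.569e+04 s = 0.876 d.
C = 1.405·exp(−0.45·0.876) = 1.405·0.6742 = 0.9474 mg/L.

0.947 mg/L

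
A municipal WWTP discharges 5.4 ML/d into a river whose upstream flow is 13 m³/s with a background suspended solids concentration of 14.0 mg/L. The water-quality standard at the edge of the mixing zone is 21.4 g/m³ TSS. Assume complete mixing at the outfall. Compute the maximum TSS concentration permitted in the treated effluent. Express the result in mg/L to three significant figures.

1560 mg/L

5.4 ML/d = 0.0625 m³/s.
Mass balance: 21.4·13.06 = 0.0625·Cₑ + 13·14.
Cₑ = (279.5 − 182) / 0.0625 = 1561 mg/L.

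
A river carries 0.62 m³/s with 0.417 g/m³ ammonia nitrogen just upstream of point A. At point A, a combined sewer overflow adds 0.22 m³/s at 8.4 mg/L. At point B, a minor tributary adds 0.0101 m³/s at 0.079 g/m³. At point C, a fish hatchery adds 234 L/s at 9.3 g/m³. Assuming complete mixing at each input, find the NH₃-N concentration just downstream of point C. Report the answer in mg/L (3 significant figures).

3.95 mg/L

After input A: C = (0.62·0.417 + 0.22·8.4) / 0.84 = 2.508 mg/L.
After input B: C = (0.84·2.508 + 0.0101·0.079) / 0.8501 = 2.479 mg/L.
234 L/s = 0.234 m³/s.
After input C: C = (0.8501·2.479 + 0.234·9.3) / 1.084 = 3.951 mg/L.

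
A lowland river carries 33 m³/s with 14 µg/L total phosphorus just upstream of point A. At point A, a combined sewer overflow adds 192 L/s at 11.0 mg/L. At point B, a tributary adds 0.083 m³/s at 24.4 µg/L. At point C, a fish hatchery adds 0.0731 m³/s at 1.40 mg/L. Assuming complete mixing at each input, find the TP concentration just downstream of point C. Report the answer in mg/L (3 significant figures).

14 µg/L = 0.014 mg/L.
192 L/s = 0.192 m³/s.
After input A: C = (33·0.014 + 0.192·11) / 33.19 = 0.07755 mg/L.
24.4 µg/L = 0.0244 mg/L.
After input B: C = (33.19·0.07755 + 0.083·0.0244) / 33.27 = 0.07742 mg/L.
After input C: C = (33.27·0.07742 + 0.0731·1.4) / 33.35 = 0.08032 mg/L.

0.0803 mg/L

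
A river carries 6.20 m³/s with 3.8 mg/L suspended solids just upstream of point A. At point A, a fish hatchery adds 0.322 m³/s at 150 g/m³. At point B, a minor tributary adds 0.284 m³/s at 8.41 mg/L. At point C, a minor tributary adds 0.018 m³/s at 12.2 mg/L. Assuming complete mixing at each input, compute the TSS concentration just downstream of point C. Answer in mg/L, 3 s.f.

After input A: C = (6.2·3.8 + 0.322·150) / 6.522 = 11.02 mg/L.
After input B: C = (6.522·11.02 + 0.284·8.41) / 6.806 = 10.91 mg/L.
After input C: C = (6.806·10.91 + 0.018·12.2) / 6.824 = 10.91 mg/L.

10.9 mg/L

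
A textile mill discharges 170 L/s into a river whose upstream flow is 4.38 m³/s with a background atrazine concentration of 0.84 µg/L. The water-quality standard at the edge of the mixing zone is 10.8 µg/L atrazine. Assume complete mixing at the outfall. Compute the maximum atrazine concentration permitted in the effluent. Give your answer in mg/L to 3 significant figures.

170 L/s = 0.17 m³/s.
0.84 µg/L = 0.00084 mg/L.
10.8 µg/L = 0.0108 mg/L.
Mass balance: 0.0108·4.55 = 0.17·Cₑ + 4.38·0.00084.
Cₑ = (0.04914 − 0.003679) / 0.17 = 0.2674 mg/L.

0.267 mg/L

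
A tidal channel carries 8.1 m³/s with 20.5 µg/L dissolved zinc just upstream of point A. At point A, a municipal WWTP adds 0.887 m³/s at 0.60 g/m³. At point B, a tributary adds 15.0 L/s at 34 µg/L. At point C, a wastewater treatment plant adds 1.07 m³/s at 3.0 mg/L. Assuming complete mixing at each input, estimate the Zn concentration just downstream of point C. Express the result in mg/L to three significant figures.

0.388 mg/L

20.5 µg/L = 0.0205 mg/L.
After input A: C = (8.1·0.0205 + 0.887·0.6) / 8.987 = 0.0777 mg/L.
15.0 L/s = 0.015 m³/s.
34 µg/L = 0.034 mg/L.
After input B: C = (8.987·0.0777 + 0.015·0.034) / 9.002 = 0.07762 mg/L.
After input C: C = (9.002·0.07762 + 1.07·3) / 10.07 = 0.3881 mg/L.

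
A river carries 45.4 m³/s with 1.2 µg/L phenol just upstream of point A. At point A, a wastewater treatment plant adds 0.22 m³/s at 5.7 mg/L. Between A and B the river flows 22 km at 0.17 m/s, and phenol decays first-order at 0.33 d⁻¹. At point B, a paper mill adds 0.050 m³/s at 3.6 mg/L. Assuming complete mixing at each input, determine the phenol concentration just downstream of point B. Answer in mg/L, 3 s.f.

1.2 µg/L = 0.0012 mg/L.
After input A: C = (45.4·0.0012 + 0.22·5.7) / 45.62 = 0.02868 mg/L.
Over the 22 km reach to input B (t = 1.294e+05 s = 1.498 d), decay gives C = 0.02868·exp(−0.33·1.498) = 0.0175 mg/L.
After input B: C = (45.62·0.0175 + 0.05·3.6) / 45.67 = 0.02142 mg/L.

0.0214 mg/L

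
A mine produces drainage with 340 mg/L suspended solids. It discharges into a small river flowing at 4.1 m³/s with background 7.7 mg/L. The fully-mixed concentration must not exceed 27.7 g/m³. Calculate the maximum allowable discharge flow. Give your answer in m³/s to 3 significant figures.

0.263 m³/s

Mass balance at complete mixing: C_std·(Q_w + Q_r) = Q_w·C_e + Q_r·C_b.
Rearranging, Q_w = Q_r·(C_std − C_b)/(C_e − C_std) = 4.1·(27.7 − 7.7) / (340 − 27.7) = 0.2626 m³/s.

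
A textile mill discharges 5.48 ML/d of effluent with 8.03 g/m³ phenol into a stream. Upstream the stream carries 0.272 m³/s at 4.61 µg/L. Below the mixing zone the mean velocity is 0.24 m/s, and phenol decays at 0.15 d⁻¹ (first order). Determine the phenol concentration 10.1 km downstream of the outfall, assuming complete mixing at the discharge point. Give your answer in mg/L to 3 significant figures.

5.48 ML/d = 0.06343 m³/s.
4.61 µg/L = 0.00461 mg/L.
After complete mixing, C₀ = (0.06343·8.03 + 0.272·0.00461) / 0.3354 = 1.522 mg/L.
Travel time t = 1.01e+04 m / 0.24 m/s = 4.208e+04 s = 0.4871 d.
C = 1.522·exp(−0.15·0.4871) = 1.522·0.9295 = 1.415 mg/L.

1.41 mg/L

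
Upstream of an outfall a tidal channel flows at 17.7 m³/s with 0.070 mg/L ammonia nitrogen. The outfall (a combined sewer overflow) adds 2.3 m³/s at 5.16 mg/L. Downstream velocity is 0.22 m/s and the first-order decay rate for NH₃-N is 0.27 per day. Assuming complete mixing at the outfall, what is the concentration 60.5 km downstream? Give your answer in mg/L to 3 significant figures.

0.277 mg/L

After complete mixing, C₀ = (2.3·5.16 + 17.7·0.07) / 20 = 0.6553 mg/L.
Travel time t = 6.05e+04 m / 0.22 m/s = 2.75e+05 s = 3.183 d.
C = 0.6553·exp(−0.27·3.183) = 0.6553·0.4234 = 0.2775 mg/L.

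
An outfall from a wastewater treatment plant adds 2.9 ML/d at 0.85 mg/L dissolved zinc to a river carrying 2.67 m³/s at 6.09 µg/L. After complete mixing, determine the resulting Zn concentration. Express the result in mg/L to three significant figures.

2.9 ML/d = 0.03356 m³/s.
6.09 µg/L = 0.00609 mg/L.
Conservation of mass across the mixing zone: C = (0.03356·0.85 + 2.67·0.00609) / (0.03356 + 2.67) = 0.04479/2.704 = 0.01657 mg/L.

0.0166 mg/L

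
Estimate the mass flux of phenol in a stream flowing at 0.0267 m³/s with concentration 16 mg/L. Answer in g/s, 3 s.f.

Mass flux = Q·C = 0.0267 m³/s × 16 g/m³ = 0.4272 g/s.

0.427 g/s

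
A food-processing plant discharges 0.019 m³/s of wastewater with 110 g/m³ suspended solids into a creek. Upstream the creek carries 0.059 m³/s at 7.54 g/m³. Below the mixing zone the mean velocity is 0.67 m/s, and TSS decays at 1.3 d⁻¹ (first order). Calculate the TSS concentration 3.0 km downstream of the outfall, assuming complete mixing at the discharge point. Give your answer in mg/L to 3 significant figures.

After complete mixing, C₀ = (0.019·110 + 0.059·7.54) / 0.078 = 32.5 mg/L.
Travel time t = 3000 m / 0.67 m/s = 4478 s = 0.05182 d.
C = 32.5·exp(−1.3·0.05182) = 32.5·0.9348 = 30.38 mg/L.

30.4 mg/L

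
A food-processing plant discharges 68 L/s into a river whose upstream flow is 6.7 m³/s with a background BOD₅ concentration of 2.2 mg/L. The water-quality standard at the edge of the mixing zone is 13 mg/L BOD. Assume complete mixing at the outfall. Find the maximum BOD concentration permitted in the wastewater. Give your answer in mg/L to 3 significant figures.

68 L/s = 0.068 m³/s.
Mass balance: 13·6.768 = 0.068·Cₑ + 6.7·2.2.
Cₑ = (87.98 − 14.74) / 0.068 = 1077 mg/L.

1080 mg/L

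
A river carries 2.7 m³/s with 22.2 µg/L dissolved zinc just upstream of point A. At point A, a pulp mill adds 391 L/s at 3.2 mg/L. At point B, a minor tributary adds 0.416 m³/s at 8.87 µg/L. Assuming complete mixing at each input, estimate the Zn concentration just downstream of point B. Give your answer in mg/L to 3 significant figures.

0.375 mg/L

22.2 µg/L = 0.0222 mg/L.
391 L/s = 0.391 m³/s.
After input A: C = (2.7·0.0222 + 0.391·3.2) / 3.091 = 0.4242 mg/L.
8.87 µg/L = 0.00887 mg/L.
After input B: C = (3.091·0.4242 + 0.416·0.00887) / 3.507 = 0.3749 mg/L.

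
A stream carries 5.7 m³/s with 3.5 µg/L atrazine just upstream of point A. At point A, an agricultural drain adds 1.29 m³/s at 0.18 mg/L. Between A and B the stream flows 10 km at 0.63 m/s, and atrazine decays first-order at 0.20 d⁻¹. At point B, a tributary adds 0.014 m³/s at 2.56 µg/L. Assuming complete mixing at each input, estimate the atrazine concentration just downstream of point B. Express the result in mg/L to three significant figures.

3.5 µg/L = 0.0035 mg/L.
After input A: C = (5.7·0.0035 + 1.29·0.18) / 6.99 = 0.03607 mg/L.
Over the 10 km reach to input B (t = 1.587e+04 s = 0.1837 d), decay gives C = 0.03607·exp(−0.20·0.1837) = 0.03477 mg/L.
2.56 µg/L = 0.00256 mg/L.
After input B: C = (6.99·0.03477 + 0.014·0.00256) / 7.004 = 0.03471 mg/L.

0.0347 mg/L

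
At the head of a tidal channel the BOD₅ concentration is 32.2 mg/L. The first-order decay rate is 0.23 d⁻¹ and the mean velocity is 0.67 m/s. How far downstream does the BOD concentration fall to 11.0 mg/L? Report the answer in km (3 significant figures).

270 km

From C = C₀·e^(−kt), t = ln(C₀/C)/k = ln(32.2/11.0)/0.23 = 1.074/0.23 = 4.67 d.
Distance = v·t = 0.67 m/s × 4.035e+05 s = 2.703e+05 m = 270.3 km.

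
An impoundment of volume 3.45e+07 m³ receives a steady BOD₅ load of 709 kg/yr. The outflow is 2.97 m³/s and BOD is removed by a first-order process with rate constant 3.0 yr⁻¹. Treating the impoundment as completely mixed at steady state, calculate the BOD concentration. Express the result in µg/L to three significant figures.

3.59 µg/L

Outflow Q = 2.97 m³/s × 3.156e+07 s/yr = 9.373e+07 m³/yr.
Steady-state CSTR mass balance: W = Q·C + k·V·C, so C = W/(Q + kV).
Q + kV = 9.373e+07 + 3.0·3.45e+07 = 1.972e+08 m³/yr.
C = 709/1.972e+08 = 3.595e-06 kg/m³ = 0.003595 mg/L = 3.595 µg/L.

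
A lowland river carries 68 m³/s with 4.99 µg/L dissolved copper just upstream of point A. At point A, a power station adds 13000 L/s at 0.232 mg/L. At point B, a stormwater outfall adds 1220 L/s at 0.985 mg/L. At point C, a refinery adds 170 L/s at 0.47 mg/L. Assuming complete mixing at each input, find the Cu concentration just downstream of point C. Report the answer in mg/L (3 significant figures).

0.0563 mg/L

4.99 µg/L = 0.00499 mg/L.
13000 L/s = 13 m³/s.
After input A: C = (68·0.00499 + 13·0.232) / 81 = 0.04142 mg/L.
1220 L/s = 1.22 m³/s.
After input B: C = (81·0.04142 + 1.22·0.985) / 82.22 = 0.05542 mg/L.
170 L/s = 0.17 m³/s.
After input C: C = (82.22·0.05542 + 0.17·0.47) / 82.39 = 0.05628 mg/L.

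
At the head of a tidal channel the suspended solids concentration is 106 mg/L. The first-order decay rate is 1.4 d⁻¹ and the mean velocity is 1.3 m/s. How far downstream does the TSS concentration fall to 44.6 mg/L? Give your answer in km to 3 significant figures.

From C = C₀·e^(−kt), t = ln(C₀/C)/k = ln(106/44.6)/1.4 = 0.8657/1.4 = 0.6184 d.
Distance = v·t = 1.3 m/s × 5.343e+04 s = 6.945e+04 m = 69.45 km.

69.5 km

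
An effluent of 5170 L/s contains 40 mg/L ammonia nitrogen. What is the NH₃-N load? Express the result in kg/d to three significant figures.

5170 L/s = 5.17 m³/s.
Mass flux = Q·C = 5.17 m³/s × 40 g/m³ = 206.8 g/s.
= 206.8 g/s × 86.4 = 1.787e+04 kg/d.

17900 kg/d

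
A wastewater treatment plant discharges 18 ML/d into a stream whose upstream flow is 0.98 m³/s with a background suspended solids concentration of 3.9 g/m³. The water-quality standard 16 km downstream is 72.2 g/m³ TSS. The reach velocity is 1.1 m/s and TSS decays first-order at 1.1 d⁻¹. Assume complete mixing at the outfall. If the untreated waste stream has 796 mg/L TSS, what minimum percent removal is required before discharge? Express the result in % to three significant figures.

18 ML/d = 0.2083 m³/s.
Travel time to the compliance point: t = 1.6e+04/1.1 = 1.455e+04 s = 0.1684 d; decay factor exp(−1.1·0.1684) = 0.831.
So the concentration just after mixing may be at most 72.2/0.831 = 86.89 mg/L.
Mass balance: 86.89·1.188 = 0.2083·Cₑ + 0.98·3.9.
Cₑ = (103.3 − 3.822) / 0.2083 = 477.3 mg/L.
Required removal = 1 − 477.3/796 = 40.04 %.

40.0 %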